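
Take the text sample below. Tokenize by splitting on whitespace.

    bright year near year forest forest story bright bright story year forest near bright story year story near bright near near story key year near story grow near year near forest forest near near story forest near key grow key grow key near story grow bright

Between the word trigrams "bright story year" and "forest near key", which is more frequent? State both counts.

"bright story year" (2 vs 1)

"bright story year": 2 occurrences
"forest near key": 1 occurrence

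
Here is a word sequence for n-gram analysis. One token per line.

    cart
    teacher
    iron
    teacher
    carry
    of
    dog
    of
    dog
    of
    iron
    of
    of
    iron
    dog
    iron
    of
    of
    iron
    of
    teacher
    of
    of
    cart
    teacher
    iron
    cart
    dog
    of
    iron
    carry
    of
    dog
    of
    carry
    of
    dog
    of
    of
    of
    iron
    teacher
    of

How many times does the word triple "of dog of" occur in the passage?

4

Scanning the 41 overlapping trigram windows for "of dog of":
  position 6–8: of dog of
  position 8–10: of dog of
  position 32–34: of dog of
  position 36–38: of dog of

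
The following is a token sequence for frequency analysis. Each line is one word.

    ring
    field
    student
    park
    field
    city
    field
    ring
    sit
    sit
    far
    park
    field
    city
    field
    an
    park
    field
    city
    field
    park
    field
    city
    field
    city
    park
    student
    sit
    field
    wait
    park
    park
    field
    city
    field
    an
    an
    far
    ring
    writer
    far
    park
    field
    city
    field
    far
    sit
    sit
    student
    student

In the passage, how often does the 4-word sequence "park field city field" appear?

6

Scanning the 47 overlapping 4-gram windows for "park field city field":
  position 4–7: park field city field
  position 12–15: park field city field
  position 17–20: park field city field
  position 21–24: park field city field
  position 32–35: park field city field
  position 42–45: park field city field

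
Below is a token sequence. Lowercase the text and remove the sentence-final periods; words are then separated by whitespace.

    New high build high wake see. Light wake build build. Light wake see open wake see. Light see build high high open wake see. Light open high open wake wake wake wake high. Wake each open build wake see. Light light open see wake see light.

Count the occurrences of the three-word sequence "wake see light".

Scanning the 44 overlapping trigram windows for "wake see light":
  position 5–7: wake see light
  position 15–17: wake see light
  position 23–25: wake see light
  position 38–40: wake see light
  position 44–46: wake see light

5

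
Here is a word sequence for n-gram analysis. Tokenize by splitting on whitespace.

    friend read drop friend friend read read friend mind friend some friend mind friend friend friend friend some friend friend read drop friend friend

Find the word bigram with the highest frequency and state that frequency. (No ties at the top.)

Bigram frequencies (highest first):
  friend friend: 6
  friend read: 3
  read drop: 2
  drop friend: 2
  friend mind: 2
  mind friend: 2
  … (4 more, each ≤ 2)

"friend friend", 6 times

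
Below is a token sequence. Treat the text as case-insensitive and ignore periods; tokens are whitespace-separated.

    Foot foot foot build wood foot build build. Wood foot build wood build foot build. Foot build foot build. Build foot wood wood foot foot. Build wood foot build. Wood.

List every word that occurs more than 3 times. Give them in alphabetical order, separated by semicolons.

build; foot; wood

Unigram counts meeting the condition (more than 3 times):
  build: 11
  foot: 12
  wood: 7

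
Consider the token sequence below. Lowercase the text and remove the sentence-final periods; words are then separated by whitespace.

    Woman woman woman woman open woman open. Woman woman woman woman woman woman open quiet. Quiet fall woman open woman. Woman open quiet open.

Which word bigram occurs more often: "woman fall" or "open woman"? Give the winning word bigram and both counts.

"woman fall": 0 occurrences
"open woman": 3 occurrences

"open woman" (3 vs 0)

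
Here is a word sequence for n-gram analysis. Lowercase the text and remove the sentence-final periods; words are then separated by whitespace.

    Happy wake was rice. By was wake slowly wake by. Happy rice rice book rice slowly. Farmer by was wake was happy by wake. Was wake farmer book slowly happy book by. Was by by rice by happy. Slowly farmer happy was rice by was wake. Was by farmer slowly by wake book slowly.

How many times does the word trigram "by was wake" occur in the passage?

3

Scanning the 52 overlapping trigram windows for "by was wake":
  position 5–7: by was wake
  position 18–20: by was wake
  position 44–46: by was wake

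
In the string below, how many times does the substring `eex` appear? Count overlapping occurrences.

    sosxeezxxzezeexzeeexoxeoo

2

Sliding a length-3 window over the 25 characters (23 positions):
  position 13–15: eex
  position 18–20: eex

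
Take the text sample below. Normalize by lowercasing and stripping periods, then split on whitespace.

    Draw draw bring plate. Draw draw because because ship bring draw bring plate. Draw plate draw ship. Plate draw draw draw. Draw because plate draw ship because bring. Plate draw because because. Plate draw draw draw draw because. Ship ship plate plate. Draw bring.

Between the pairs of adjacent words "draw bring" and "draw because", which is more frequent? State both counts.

"draw because" (4 vs 3)

"draw bring": 3 occurrences
"draw because": 4 occurrences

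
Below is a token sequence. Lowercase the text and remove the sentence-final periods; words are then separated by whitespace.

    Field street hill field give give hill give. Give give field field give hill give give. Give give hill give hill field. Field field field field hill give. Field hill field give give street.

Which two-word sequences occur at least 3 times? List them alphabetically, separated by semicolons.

Bigram counts meeting the condition (at least 3 times):
  field field: 5
  field give: 3
  give give: 7
  give hill: 4
  hill field: 3
  hill give: 4

field field; field give; give give; give hill; hill field; hill give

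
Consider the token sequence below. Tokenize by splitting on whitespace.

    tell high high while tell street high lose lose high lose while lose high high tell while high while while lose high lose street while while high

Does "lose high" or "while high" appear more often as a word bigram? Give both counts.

"lose high": 3 occurrences
"while high": 2 occurrences

"lose high" (3 vs 2)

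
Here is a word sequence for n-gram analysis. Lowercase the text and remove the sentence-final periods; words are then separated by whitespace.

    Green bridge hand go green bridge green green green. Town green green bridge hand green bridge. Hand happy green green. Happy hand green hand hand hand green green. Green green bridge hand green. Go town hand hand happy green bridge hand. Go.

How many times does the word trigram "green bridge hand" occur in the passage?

Scanning the 40 overlapping trigram windows for "green bridge hand":
  position 1–3: green bridge hand
  position 12–14: green bridge hand
  position 15–17: green bridge hand
  position 30–32: green bridge hand
  position 39–41: green bridge hand

5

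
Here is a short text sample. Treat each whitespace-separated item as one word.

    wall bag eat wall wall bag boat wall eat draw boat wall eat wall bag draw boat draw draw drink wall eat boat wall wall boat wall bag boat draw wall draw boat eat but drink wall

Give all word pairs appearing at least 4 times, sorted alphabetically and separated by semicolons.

boat wall; wall bag

Bigram counts meeting the condition (at least 4 times):
  boat wall: 4
  wall bag: 4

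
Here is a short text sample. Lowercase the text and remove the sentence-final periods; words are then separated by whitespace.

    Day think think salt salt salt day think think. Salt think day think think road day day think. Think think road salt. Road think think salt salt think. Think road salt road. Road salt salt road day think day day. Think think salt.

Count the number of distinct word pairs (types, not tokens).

14

43 tokens → 42 bigram windows in total.
Repeated bigrams (each contributes count−1 duplicates):
  think think: 8
  day think: 6
  salt salt: 4
  think salt: 4
  road salt: 3
  salt road: 3
  think road: 3
  day day: 2
  … (3 more repeated)
28 duplicate windows → 42 − 28 = 14 distinct.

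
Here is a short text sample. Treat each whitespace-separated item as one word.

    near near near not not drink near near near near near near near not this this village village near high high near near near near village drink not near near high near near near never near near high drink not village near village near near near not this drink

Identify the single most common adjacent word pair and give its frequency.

Bigram frequencies (highest first):
  near near: 17
  near not: 3
  village near: 3
  near high: 3
  not this: 2
  high near: 2
  … (16 more, each ≤ 2)

"near near", 17 times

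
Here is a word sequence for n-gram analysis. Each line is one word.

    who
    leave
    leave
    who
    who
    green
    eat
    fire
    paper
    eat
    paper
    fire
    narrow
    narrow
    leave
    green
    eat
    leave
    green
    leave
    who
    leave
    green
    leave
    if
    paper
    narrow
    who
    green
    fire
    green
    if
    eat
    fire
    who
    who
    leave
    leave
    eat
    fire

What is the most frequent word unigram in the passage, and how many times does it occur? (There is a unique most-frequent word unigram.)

Unigram frequencies (highest first):
  leave: 9
  who: 7
  green: 6
  eat: 5
  fire: 5
  paper: 3
  … (2 more, each ≤ 3)

"leave", 9 times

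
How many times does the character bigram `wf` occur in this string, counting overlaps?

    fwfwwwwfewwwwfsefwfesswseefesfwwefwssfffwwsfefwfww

5

Sliding a length-2 window over the 50 characters (49 positions):
  position 2–3: wf
  position 7–8: wf
  position 13–14: wf
  position 18–19: wf
  position 47–48: wf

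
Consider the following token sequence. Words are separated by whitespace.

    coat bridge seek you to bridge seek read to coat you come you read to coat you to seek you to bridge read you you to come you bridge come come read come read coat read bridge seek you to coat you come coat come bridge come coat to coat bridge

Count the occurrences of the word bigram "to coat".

Scanning the 50 overlapping bigram windows for "to coat":
  position 9–10: to coat
  position 15–16: to coat
  position 40–41: to coat
  position 49–50: to coat

4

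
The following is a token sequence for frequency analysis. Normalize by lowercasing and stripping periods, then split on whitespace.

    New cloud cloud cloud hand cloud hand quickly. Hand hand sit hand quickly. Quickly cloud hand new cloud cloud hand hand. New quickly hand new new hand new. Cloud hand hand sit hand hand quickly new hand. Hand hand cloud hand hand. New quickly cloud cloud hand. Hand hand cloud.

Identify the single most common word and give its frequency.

Unigram frequencies (highest first):
  hand: 22
  cloud: 12
  new: 8
  quickly: 6
  sit: 2

"hand", 22 times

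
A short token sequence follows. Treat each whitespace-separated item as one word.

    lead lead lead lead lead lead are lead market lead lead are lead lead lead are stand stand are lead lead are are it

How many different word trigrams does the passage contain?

13

24 tokens → 22 trigram windows in total.
Repeated trigrams (each contributes count−1 duplicates):
  lead lead lead: 5
  lead lead are: 4
  are lead lead: 2
  lead are lead: 2
9 duplicate windows → 22 − 9 = 13 distinct.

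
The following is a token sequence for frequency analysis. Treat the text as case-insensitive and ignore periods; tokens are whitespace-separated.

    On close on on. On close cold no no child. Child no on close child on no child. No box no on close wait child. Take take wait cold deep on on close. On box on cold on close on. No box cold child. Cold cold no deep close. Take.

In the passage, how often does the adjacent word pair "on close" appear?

Scanning the 49 overlapping bigram windows for "on close":
  position 1–2: on close
  position 5–6: on close
  position 13–14: on close
  position 22–23: on close
  position 32–33: on close
  position 38–39: on close

6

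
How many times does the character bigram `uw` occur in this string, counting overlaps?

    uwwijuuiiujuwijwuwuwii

Sliding a length-2 window over the 22 characters (21 positions):
  position 1–2: uw
  position 12–13: uw
  position 17–18: uw
  position 19–20: uw

4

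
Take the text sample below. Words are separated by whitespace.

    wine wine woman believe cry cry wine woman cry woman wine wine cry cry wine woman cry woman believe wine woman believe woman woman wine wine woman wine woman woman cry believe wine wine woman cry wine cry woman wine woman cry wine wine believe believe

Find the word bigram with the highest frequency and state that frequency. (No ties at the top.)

"wine woman", 8 times

Bigram frequencies (highest first):
  wine woman: 8
  wine wine: 5
  woman cry: 5
  cry wine: 4
  woman wine: 4
  woman believe: 3
  … (10 more, each ≤ 3)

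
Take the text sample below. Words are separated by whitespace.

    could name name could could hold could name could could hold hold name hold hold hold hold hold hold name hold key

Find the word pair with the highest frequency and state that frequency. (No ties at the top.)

Bigram frequencies (highest first):
  hold hold: 6
  could name: 2
  name could: 2
  could could: 2
  could hold: 2
  hold name: 2
  … (4 more, each ≤ 2)

"hold hold", 6 times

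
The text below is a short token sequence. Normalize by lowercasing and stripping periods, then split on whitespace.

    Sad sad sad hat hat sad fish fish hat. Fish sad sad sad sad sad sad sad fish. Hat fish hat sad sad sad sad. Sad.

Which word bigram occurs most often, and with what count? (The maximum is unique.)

Bigram frequencies (highest first):
  sad sad: 12
  fish hat: 3
  hat sad: 2
  sad fish: 2
  hat fish: 2
  sad hat: 1
  … (3 more, each ≤ 1)

"sad sad", 12 times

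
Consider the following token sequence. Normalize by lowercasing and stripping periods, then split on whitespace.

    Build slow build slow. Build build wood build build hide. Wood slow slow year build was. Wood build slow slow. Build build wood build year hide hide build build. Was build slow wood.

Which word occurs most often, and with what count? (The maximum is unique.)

"build", 14 times

Unigram frequencies (highest first):
  build: 14
  slow: 7
  wood: 5
  hide: 3
  year: 2
  was: 2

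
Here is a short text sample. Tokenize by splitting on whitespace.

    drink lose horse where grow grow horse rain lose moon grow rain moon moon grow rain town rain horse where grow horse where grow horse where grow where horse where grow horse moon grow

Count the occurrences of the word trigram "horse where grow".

5

Scanning the 32 overlapping trigram windows for "horse where grow":
  position 3–5: horse where grow
  position 19–21: horse where grow
  position 22–24: horse where grow
  position 25–27: horse where grow
  position 29–31: horse where grow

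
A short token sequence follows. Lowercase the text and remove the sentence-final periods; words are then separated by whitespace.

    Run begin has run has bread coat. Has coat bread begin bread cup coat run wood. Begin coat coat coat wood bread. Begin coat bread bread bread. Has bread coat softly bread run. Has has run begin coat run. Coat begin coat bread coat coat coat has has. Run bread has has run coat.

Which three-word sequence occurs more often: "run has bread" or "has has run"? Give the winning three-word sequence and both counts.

"has has run" (3 vs 1)

"run has bread": 1 occurrence
"has has run": 3 occurrences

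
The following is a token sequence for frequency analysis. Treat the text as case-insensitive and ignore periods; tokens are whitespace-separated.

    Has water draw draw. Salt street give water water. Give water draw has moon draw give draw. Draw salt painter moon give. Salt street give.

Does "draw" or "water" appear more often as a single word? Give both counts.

"draw" (6 vs 4)

"draw": 6 occurrences
"water": 4 occurrences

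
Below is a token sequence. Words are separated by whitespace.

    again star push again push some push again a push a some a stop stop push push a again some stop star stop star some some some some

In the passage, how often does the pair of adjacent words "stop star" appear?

Scanning the 27 overlapping bigram windows for "stop star":
  position 21–22: stop star
  position 23–24: stop star

2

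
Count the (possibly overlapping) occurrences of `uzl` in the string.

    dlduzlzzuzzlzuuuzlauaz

2

Sliding a length-3 window over the 22 characters (20 positions):
  position 4–6: uzl
  position 16–18: uzl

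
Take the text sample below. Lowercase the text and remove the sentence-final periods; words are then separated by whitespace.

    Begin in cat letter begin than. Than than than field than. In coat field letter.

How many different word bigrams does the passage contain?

12

15 tokens → 14 bigram windows in total.
Repeated bigrams (each contributes count−1 duplicates):
  than than: 3
2 duplicate windows → 14 − 2 = 12 distinct.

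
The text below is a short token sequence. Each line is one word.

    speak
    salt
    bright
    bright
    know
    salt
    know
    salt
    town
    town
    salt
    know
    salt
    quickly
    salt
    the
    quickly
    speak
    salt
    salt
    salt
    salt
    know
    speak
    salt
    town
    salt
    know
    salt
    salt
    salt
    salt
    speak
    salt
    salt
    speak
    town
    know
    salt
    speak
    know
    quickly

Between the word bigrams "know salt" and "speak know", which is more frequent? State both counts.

"know salt": 5 occurrences
"speak know": 1 occurrence

"know salt" (5 vs 1)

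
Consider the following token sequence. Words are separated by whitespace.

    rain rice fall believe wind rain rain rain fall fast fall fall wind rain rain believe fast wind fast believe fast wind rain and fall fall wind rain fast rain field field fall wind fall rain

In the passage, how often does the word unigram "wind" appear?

6

Scanning the 36 tokens for "wind":
  position 5: wind
  position 13: wind
  position 18: wind
  position 22: wind
  position 27: wind
  position 34: wind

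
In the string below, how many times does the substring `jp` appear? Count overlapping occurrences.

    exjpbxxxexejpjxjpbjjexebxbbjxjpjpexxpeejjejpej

Sliding a length-2 window over the 46 characters (45 positions):
  position 3–4: jp
  position 12–13: jp
  position 16–17: jp
  position 30–31: jp
  position 32–33: jp
  position 43–44: jp

6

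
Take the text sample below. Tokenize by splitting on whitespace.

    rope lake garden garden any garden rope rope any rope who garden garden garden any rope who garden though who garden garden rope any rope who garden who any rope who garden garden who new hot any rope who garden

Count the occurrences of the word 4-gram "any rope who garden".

5

Scanning the 37 overlapping 4-gram windows for "any rope who garden":
  position 9–12: any rope who garden
  position 15–18: any rope who garden
  position 24–27: any rope who garden
  position 29–32: any rope who garden
  position 37–40: any rope who garden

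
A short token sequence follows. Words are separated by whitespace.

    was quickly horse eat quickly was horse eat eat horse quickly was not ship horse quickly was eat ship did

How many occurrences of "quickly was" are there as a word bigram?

3

Scanning the 19 overlapping bigram windows for "quickly was":
  position 5–6: quickly was
  position 11–12: quickly was
  position 16–17: quickly was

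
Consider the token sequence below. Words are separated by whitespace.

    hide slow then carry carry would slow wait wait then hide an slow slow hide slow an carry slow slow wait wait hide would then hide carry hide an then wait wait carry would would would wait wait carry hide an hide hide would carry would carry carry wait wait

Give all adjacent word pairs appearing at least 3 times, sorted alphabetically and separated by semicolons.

carry would; hide an; wait wait

Bigram counts meeting the condition (at least 3 times):
  carry would: 3
  hide an: 3
  wait wait: 5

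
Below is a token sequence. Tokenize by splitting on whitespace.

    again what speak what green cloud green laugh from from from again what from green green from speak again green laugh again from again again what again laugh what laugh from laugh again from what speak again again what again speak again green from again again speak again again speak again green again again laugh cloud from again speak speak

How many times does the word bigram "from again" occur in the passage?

Scanning the 59 overlapping bigram windows for "from again":
  position 11–12: from again
  position 23–24: from again
  position 44–45: from again
  position 57–58: from again

4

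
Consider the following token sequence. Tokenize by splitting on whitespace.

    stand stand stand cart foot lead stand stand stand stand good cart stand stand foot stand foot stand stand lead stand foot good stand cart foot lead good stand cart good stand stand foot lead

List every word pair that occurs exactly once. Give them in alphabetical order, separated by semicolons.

cart good; cart stand; foot good; good cart; lead good; stand good; stand lead

Bigram counts meeting the condition (exactly once):
  cart good: 1
  cart stand: 1
  foot good: 1
  good cart: 1
  lead good: 1
  stand good: 1
  stand lead: 1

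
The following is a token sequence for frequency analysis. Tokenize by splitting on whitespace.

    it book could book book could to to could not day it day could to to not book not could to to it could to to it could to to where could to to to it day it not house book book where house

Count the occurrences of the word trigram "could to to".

Scanning the 42 overlapping trigram windows for "could to to":
  position 6–8: could to to
  position 14–16: could to to
  position 20–22: could to to
  position 24–26: could to to
  position 28–30: could to to
  position 32–34: could to to

6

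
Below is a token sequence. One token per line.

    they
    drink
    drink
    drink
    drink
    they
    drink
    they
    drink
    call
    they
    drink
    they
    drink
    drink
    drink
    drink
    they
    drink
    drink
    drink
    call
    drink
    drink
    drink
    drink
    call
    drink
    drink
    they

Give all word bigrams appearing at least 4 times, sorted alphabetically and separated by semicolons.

Bigram counts meeting the condition (at least 4 times):
  drink drink: 12
  drink they: 5
  they drink: 6

drink drink; drink they; they drink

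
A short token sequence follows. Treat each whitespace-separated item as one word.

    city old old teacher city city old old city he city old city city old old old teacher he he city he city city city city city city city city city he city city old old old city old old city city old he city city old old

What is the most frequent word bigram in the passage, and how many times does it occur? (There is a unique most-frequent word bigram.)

"city city", 13 times

Bigram frequencies (highest first):
  city city: 13
  city old: 8
  old old: 8
  he city: 5
  old city: 4
  city he: 3
  … (5 more, each ≤ 2)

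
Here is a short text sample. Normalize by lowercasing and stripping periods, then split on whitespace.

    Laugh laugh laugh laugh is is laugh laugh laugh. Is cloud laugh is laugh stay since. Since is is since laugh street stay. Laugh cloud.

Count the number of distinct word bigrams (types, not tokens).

25 tokens → 24 bigram windows in total.
Repeated bigrams (each contributes count−1 duplicates):
  laugh laugh: 5
  laugh is: 3
  is is: 2
  is laugh: 2
8 duplicate windows → 24 − 8 = 16 distinct.

16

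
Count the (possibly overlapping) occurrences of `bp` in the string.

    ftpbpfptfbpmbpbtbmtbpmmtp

4

Sliding a length-2 window over the 25 characters (24 positions):
  position 4–5: bp
  position 10–11: bp
  position 13–14: bp
  position 20–21: bp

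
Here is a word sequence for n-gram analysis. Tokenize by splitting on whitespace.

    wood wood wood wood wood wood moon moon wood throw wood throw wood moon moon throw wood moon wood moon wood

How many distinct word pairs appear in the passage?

7

21 tokens → 20 bigram windows in total.
Repeated bigrams (each contributes count−1 duplicates):
  wood wood: 5
  wood moon: 4
  moon wood: 3
  throw wood: 3
  moon moon: 2
  wood throw: 2
13 duplicate windows → 20 − 13 = 7 distinct.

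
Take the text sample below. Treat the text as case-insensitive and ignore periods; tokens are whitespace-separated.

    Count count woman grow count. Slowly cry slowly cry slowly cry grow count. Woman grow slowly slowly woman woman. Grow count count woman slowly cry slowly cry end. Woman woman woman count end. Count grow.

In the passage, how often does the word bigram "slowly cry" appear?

5

Scanning the 34 overlapping bigram windows for "slowly cry":
  position 6–7: slowly cry
  position 8–9: slowly cry
  position 10–11: slowly cry
  position 24–25: slowly cry
  position 26–27: slowly cry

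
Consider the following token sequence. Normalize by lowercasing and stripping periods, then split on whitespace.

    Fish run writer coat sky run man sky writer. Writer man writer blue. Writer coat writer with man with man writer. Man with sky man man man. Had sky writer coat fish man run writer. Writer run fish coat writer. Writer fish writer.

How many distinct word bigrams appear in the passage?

30

43 tokens → 42 bigram windows in total.
Repeated bigrams (each contributes count−1 duplicates):
  writer coat: 3
  writer writer: 3
  coat writer: 2
  man man: 2
  man with: 2
  man writer: 2
  run writer: 2
  sky writer: 2
  … (2 more repeated)
12 duplicate windows → 42 − 12 = 30 distinct.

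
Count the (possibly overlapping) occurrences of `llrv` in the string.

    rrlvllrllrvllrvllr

2

Sliding a length-4 window over the 18 characters (15 positions):
  position 8–11: llrv
  position 12–15: llrv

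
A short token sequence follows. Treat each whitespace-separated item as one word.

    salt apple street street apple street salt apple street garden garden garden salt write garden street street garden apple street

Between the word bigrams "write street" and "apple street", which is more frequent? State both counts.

"apple street" (4 vs 0)

"write street": 0 occurrences
"apple street": 4 occurrences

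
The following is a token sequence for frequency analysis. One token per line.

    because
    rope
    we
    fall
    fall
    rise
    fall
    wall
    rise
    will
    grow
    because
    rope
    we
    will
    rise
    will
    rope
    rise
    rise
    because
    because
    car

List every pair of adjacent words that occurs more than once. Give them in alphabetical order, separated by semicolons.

Bigram counts meeting the condition (more than once):
  because rope: 2
  rise will: 2
  rope we: 2

because rope; rise will; rope we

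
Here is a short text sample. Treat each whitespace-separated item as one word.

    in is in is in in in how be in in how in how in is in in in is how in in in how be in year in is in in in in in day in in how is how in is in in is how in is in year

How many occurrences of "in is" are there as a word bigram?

8

Scanning the 50 overlapping bigram windows for "in is":
  position 1–2: in is
  position 3–4: in is
  position 15–16: in is
  position 19–20: in is
  position 29–30: in is
  position 42–43: in is
  position 45–46: in is
  position 48–49: in is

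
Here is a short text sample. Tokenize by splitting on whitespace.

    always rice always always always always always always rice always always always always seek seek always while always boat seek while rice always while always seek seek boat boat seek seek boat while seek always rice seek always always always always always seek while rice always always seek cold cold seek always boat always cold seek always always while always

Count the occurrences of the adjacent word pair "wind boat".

Scanning the 59 overlapping bigram windows for "wind boat":
  (none found)

0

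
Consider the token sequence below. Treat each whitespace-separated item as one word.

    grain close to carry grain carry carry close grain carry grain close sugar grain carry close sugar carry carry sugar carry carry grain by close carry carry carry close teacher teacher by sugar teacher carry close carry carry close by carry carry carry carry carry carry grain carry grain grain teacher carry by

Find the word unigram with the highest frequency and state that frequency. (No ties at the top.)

"carry", 23 times

Unigram frequencies (highest first):
  carry: 23
  grain: 9
  close: 8
  sugar: 4
  by: 4
  teacher: 4
  … (1 more, each ≤ 1)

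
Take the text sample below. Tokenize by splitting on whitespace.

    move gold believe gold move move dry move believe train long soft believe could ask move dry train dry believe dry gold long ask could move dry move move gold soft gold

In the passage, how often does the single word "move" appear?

Scanning the 32 tokens for "move":
  position 1: move
  position 5: move
  position 6: move
  position 8: move
  position 16: move
  position 26: move
  position 28: move
  position 29: move

8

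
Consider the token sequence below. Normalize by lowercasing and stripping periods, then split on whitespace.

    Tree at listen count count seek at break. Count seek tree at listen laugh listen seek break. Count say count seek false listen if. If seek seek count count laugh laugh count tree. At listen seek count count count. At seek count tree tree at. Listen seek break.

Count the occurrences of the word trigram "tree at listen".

Scanning the 46 overlapping trigram windows for "tree at listen":
  position 1–3: tree at listen
  position 11–13: tree at listen
  position 33–35: tree at listen
  position 44–46: tree at listen

4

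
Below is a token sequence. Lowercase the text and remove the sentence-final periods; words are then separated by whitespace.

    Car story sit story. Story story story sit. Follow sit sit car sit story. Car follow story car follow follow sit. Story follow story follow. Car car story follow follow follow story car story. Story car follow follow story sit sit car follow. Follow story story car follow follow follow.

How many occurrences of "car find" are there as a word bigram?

Scanning the 49 overlapping bigram windows for "car find":
  (none found)

0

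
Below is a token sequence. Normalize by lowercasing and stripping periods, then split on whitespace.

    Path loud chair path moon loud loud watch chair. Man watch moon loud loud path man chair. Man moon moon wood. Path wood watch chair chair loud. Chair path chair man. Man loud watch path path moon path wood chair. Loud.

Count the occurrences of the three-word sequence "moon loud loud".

Scanning the 39 overlapping trigram windows for "moon loud loud":
  position 5–7: moon loud loud
  position 12–14: moon loud loud

2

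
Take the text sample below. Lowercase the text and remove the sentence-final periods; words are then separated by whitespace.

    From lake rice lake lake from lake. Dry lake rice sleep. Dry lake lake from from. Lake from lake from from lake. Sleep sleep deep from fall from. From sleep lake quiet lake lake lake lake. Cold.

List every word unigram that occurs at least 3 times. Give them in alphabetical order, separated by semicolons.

from; lake; sleep

Unigram counts meeting the condition (at least 3 times):
  from: 10
  lake: 15
  sleep: 4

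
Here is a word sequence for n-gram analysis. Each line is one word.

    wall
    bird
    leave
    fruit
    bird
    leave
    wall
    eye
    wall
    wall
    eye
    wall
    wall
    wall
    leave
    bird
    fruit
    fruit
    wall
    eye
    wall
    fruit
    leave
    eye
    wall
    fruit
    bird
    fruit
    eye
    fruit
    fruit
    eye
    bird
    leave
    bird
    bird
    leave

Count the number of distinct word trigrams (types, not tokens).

31

37 tokens → 35 trigram windows in total.
Repeated trigrams (each contributes count−1 duplicates):
  wall eye wall: 3
  eye wall fruit: 2
  eye wall wall: 2
4 duplicate windows → 35 − 4 = 31 distinct.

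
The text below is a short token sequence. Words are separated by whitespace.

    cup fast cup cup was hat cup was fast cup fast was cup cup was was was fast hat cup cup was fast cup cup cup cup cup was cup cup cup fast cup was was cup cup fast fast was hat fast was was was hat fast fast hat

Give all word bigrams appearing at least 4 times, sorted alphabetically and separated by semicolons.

cup cup; cup fast; cup was; fast cup; was was

Bigram counts meeting the condition (at least 4 times):
  cup cup: 10
  cup fast: 4
  cup was: 6
  fast cup: 4
  was was: 5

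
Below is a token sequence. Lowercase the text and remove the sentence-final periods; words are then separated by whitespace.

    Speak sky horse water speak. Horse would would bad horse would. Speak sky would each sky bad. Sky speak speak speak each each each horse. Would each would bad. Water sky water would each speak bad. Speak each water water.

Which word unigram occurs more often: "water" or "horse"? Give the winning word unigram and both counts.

"water" (5 vs 4)

"water": 5 occurrences
"horse": 4 occurrences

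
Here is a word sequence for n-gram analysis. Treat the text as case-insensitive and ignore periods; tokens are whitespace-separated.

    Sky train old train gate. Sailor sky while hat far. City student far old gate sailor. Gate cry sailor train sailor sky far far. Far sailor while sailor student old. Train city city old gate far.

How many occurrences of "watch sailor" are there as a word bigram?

Scanning the 35 overlapping bigram windows for "watch sailor":
  (none found)

0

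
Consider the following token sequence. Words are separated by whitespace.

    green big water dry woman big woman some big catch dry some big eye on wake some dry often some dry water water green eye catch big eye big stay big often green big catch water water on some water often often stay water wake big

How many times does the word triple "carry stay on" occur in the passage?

0

Scanning the 44 overlapping trigram windows for "carry stay on":
  (none found)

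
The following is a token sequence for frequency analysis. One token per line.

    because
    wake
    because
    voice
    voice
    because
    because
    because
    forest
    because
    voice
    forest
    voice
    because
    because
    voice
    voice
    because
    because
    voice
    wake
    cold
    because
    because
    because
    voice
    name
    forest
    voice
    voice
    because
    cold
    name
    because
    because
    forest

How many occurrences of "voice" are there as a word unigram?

10

Scanning the 36 tokens for "voice":
  position 4: voice
  position 5: voice
  position 11: voice
  position 13: voice
  position 16: voice
  position 17: voice
  position 20: voice
  position 26: voice
  position 29: voice
  position 30: voice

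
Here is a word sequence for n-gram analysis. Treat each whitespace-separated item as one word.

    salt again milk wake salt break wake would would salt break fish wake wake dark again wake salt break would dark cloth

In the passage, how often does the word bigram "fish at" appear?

Scanning the 21 overlapping bigram windows for "fish at":
  (none found)

0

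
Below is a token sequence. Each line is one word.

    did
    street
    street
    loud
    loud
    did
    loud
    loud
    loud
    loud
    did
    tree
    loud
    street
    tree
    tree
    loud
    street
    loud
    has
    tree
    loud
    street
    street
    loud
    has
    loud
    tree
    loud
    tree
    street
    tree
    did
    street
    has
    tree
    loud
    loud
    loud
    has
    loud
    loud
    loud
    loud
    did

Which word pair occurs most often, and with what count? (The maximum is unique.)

"loud loud", 9 times

Bigram frequencies (highest first):
  loud loud: 9
  tree loud: 5
  street loud: 3
  loud did: 3
  loud street: 3
  loud has: 3
  … (12 more, each ≤ 2)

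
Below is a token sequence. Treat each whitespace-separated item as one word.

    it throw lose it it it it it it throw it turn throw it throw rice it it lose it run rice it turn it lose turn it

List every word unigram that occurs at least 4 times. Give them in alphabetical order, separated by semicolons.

it; throw

Unigram counts meeting the condition (at least 4 times):
  it: 15
  throw: 4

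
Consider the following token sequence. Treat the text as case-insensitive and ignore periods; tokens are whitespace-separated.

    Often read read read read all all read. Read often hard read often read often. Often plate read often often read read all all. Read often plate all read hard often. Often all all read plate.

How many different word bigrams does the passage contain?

16

36 tokens → 35 bigram windows in total.
Repeated bigrams (each contributes count−1 duplicates):
  read often: 5
  read read: 5
  all read: 4
  all all: 3
  often often: 3
  often read: 3
  often plate: 2
  read all: 2
19 duplicate windows → 35 − 19 = 16 distinct.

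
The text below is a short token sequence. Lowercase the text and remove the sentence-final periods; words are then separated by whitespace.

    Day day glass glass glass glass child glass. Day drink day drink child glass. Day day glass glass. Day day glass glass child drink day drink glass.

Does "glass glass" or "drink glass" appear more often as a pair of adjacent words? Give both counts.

"glass glass" (5 vs 1)

"glass glass": 5 occurrences
"drink glass": 1 occurrence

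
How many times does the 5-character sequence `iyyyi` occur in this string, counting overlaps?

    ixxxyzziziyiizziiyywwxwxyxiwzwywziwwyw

0

Sliding a length-5 window over the 38 characters (34 positions):
  (no match at any position)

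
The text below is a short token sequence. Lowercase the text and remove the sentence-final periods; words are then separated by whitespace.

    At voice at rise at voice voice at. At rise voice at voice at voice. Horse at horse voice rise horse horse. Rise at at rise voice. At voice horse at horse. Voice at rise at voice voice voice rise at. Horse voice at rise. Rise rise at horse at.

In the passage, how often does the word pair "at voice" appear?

Scanning the 49 overlapping bigram windows for "at voice":
  position 1–2: at voice
  position 5–6: at voice
  position 12–13: at voice
  position 14–15: at voice
  position 28–29: at voice
  position 36–37: at voice

6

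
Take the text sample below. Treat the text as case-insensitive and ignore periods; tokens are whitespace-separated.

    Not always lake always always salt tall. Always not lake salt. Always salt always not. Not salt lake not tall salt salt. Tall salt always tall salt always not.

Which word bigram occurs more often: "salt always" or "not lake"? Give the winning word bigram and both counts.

"salt always": 4 occurrences
"not lake": 1 occurrence

"salt always" (4 vs 1)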